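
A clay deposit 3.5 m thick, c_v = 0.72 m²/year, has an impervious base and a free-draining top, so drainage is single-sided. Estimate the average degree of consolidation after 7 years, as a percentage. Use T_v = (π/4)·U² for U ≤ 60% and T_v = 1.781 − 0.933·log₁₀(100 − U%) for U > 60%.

Drainage path length: H_d = H = 3.5 m (single drainage).
T_v = c_v·t/H_d² = 0.72×7/3.5² = 0.41143.
T_v = 0.41143 corresponds to the U > 60% branch:
U = 1 − 10^((1.781 − T_v)/0.933)/100 = 0.7063

U ≈ 70.6 %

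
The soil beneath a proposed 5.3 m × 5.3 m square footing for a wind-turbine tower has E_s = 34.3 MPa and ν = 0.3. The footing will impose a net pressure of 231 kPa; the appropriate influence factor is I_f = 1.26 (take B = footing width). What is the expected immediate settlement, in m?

S_e ≈ 0.0409 m

Immediate (elastic) settlement: S_e = q·B·(1−ν²)/E_s · I_f.
E_s = 34.3 MPa = 34300 kPa.
S_e = 231 × 5.3 × (1 − 0.3²) / 34300 × 1.26
    = 231 × 5.3 × 0.91 / 34300 × 1.26
    = 0.04093 m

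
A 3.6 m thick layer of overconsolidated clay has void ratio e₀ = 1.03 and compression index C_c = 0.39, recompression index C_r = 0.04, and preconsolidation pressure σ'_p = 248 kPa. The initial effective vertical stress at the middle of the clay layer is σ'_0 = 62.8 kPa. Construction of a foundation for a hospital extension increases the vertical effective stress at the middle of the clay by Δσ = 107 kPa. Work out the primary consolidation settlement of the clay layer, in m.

S_c ≈ 0.0306 m

Final effective stress: σ'_f = 62.8 + 107 = 169.8 kPa.
σ'_f = 169.8 ≤ σ'_p = 248 kPa, so the clay remains overconsolidated and only the recompression index applies:
S_c = C_r·H/(1+e₀)·log₁₀(σ'_f/σ'_0) = 0.04×3.6/2.03×log₁₀(169.8/62.8)
    = 0.070936 × 0.43198 = 0.03064 m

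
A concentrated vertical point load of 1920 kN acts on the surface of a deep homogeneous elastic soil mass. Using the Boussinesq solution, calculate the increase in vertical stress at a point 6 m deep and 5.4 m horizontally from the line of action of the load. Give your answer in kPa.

Boussinesq vertical stress below a point load on an elastic half-space:
Δσ_z = 3P/(2πz²) · [1 + (r/z)²]^(−5/2)
r/z = 5.4/6 = 0.9; [1+(r/z)²]^(−5/2) = 0.22688.
Δσ_z = 3×1920/(2π×6²) × 0.22688 = 25.465 × 0.22688 = 5.777 kPa

Δσ_z ≈ 5.78 kPa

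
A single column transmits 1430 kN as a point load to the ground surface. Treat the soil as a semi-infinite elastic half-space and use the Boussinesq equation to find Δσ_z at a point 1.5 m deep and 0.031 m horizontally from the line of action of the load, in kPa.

Δσ_z ≈ 303 kPa

Boussinesq vertical stress below a point load on an elastic half-space:
Δσ_z = 3P/(2πz²) · [1 + (r/z)²]^(−5/2)
r/z = 0.031/1.5 = 0.020667; [1+(r/z)²]^(−5/2) = 0.99893.
Δσ_z = 3×1430/(2π×1.5²) × 0.99893 = 303.46 × 0.99893 = 303.1 kPa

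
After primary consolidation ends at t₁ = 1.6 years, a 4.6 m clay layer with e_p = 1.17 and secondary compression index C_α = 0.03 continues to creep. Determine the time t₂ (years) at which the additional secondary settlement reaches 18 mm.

t₂ ≈ 3.07 years

S_s = C_α·H/(1+e_p)·log₁₀(t₂/t₁) ⇒ log₁₀(t₂/t₁) = S_s·(1+e_p)/(C_α·H).
log₁₀(t₂/t₁) = 0.018 × (1+1.17) / (0.03×4.6) = 0.283
t₂ = t₁ × 10^0.283 = 1.6 × 1.919 = 3.07 years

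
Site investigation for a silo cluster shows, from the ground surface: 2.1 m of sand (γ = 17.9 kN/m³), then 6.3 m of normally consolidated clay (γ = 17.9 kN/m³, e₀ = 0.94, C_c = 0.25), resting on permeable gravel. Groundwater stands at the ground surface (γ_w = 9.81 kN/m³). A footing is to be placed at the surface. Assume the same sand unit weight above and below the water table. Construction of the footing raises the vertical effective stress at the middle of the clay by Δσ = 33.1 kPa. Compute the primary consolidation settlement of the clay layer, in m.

Mid-depth of clay below the ground surface: z = 2.1 + 6.3/2 = 5.25 m.
Total vertical stress at mid-clay: σ_v = 17.9×2.1 + 17.9×3.15 = 93.975 kPa.
Pore pressure: u = 9.81×(5.25 − 0) = 51.503 kPa.
Initial effective stress: σ'_0 = σ_v − u = 93.975 − 51.503 = 42.472 kPa.
Final effective stress: σ'_f = σ'_0 + Δσ = 42.472 + 33.1 = 75.572 kPa.
Normally consolidated clay, so the full stress increment lies on the virgin compression line:
S_c = C_c·H/(1+e₀)·log₁₀(σ'_f/σ'_0) = 0.25×6.3/(1+0.94)×log₁₀(75.572/42.472)
    = 0.81186 × 0.25026 = 0.2032 m

S_c ≈ 0.203 m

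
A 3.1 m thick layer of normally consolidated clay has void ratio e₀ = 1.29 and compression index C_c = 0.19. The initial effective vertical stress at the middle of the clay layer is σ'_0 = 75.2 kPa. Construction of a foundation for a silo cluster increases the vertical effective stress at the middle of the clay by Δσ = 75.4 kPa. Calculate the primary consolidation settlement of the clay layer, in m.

Final effective stress: σ'_f = σ'_0 + Δσ = 75.2 + 75.4 = 150.6 kPa.
Normally consolidated clay, so the full stress increment lies on the virgin compression line:
S_c = C_c·H/(1+e₀)·log₁₀(σ'_f/σ'_0) = 0.19×3.1/(1+1.29)×log₁₀(150.6/75.2)
    = 0.25721 × 0.30161 = 0.07758 m

S_c ≈ 0.0776 m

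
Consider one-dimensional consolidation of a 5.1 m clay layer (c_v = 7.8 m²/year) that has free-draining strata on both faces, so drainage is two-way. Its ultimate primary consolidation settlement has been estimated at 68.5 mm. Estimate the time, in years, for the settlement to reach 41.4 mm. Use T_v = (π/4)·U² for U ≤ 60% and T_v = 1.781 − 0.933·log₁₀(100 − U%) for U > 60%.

t ≈ 0.242 years

Drainage path length: H_d = H/2 = 2.55 m (double drainage).
U = S(t)/S_ult = 41.4/68.5 = 0.6044.
U > 60%: T_v = 1.781 − 0.933·log₁₀(100 − 60.438) = 0.29074.
t = T_v·H_d²/c_v = 0.29074×2.55²/7.8 = 0.2424 years.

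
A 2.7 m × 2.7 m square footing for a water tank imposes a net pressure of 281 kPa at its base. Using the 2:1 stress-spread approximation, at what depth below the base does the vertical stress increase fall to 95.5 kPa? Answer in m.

z ≈ 1.93 m

2:1 spreading — at depth z the loaded area has grown by z in each plan dimension:
qB²/(B+z)² = Δσ_z ⇒ z = B(√(q/Δσ_z) − 1) = 2.7×(√(281/95.5) − 1) = 1.931 m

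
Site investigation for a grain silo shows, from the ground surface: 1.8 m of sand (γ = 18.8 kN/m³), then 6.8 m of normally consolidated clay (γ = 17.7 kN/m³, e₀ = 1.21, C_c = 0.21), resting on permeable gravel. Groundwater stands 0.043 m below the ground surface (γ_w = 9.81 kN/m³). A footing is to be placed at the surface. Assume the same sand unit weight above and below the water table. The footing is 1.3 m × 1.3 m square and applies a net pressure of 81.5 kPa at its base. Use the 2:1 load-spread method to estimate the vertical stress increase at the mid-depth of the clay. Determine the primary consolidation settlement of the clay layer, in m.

Mid-depth of clay below the ground surface: z = 1.8 + 6.8/2 = 5.2 m.
Total vertical stress at mid-clay: σ_v = 18.8×1.8 + 17.7×3.4 = 94.02 kPa.
Pore pressure: u = 9.81×(5.2 − 0.043) = 50.59 kPa.
Initial effective stress: σ'_0 = σ_v − u = 94.02 − 50.59 = 43.43 kPa.
Stress increase at mid-clay by the 2:1 spreading method:
Δσ = qBL/((B+z)(L+z)) = 81.5×1.3×1.3/((1.3+5.2)(1.3+5.2)) = 3.26 kPa
Final effective stress: σ'_f = σ'_0 + Δσ = 43.43 + 3.26 = 46.69 kPa.
Normally consolidated clay, so the full stress increment lies on the virgin compression line:
S_c = C_c·H/(1+e₀)·log₁₀(σ'_f/σ'_0) = 0.21×6.8/(1+1.21)×log₁₀(46.69/43.43)
    = 0.64615 × 0.031434 = 0.02031 m

S_c ≈ 0.0203 m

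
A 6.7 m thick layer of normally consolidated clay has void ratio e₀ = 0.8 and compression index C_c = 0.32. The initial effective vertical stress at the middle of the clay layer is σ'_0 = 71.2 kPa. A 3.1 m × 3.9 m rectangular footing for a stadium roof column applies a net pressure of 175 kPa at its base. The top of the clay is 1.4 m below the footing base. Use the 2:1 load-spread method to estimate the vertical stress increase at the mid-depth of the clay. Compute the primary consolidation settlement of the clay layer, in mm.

S_c ≈ 188 mm

Mid-depth of clay below the footing base: z = 1.4 + 6.7/2 = 4.75 m.
Stress increase at mid-clay by the 2:1 spreading method:
Δσ = qBL/((B+z)(L+z)) = 175×3.1×3.9/((3.1+4.75)(3.9+4.75)) = 31.159 kPa
Final effective stress: σ'_f = σ'_0 + Δσ = 71.2 + 31.159 = 102.36 kPa.
Normally consolidated clay, so the full stress increment lies on the virgin compression line:
S_c = C_c·H/(1+e₀)·log₁₀(σ'_f/σ'_0) = 0.32×6.7/(1+0.8)×log₁₀(102.36/71.2)
    = 1.1911 × 0.15765 = 0.1878 m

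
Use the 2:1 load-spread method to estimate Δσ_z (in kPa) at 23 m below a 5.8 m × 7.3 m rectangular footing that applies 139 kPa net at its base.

By the 2:1 method the load spreads at 1 horizontal : 2 vertical, so at depth z the loaded area has grown by z in each plan dimension:
Δσ = qBL/((B+z)(L+z)) = 139×5.8×7.3/((5.8+23)(7.3+23)) = 6.7442 kPa

Δσ_z ≈ 6.74 kPa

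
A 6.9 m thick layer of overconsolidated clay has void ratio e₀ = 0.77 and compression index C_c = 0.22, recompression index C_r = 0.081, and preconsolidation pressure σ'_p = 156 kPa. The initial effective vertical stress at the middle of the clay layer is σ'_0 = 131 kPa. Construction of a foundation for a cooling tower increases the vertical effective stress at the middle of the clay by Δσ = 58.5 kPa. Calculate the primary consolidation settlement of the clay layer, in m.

S_c ≈ 0.0964 m

Final effective stress: σ'_f = 131 + 58.5 = 189.5 kPa.
σ'_f = 189.5 > σ'_p = 156 kPa, so the stress path crosses the preconsolidation pressure — recompression up to σ'_p, then virgin compression beyond:
S_c = H/(1+e₀)·[C_r·log₁₀(σ'_p/σ'_0) + C_c·log₁₀(σ'_f/σ'_p)]
    = 6.9/1.77 × [0.081×log₁₀(156/131) + 0.22×log₁₀(189.5/156)]
    = 3.8983 × [0.0061441 + 0.018587] = 0.09641 m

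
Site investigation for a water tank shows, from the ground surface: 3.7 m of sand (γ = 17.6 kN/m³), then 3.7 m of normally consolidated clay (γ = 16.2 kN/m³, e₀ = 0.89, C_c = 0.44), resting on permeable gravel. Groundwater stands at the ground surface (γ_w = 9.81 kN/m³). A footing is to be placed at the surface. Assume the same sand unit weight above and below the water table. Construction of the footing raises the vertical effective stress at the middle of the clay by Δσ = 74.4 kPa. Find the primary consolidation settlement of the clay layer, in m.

Mid-depth of clay below the ground surface: z = 3.7 + 3.7/2 = 5.55 m.
Total vertical stress at mid-clay: σ_v = 17.6×3.7 + 16.2×1.85 = 95.09 kPa.
Pore pressure: u = 9.81×(5.55 − 0) = 54.446 kPa.
Initial effective stress: σ'_0 = σ_v − u = 95.09 − 54.446 = 40.644 kPa.
Final effective stress: σ'_f = σ'_0 + Δσ = 40.644 + 74.4 = 115.04 kPa.
Normally consolidated clay, so the full stress increment lies on the virgin compression line:
S_c = C_c·H/(1+e₀)·log₁₀(σ'_f/σ'_0) = 0.44×3.7/(1+0.89)×log₁₀(115.04/40.644)
    = 0.86138 × 0.45185 = 0.3892 m

S_c ≈ 0.389 m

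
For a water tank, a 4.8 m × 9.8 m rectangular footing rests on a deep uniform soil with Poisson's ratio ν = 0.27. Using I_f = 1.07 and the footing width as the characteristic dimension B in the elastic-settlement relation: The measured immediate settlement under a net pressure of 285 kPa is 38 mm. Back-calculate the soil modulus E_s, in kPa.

S_e = q·B·(1−ν²)/E_s · I_f  ⇒  E_s = q·B·(1−ν²)·I_f / S_e.
E_s = 285 × 4.8 × 0.9271 × 1.07 / 0.038 = 35710 kPa

E_s ≈ 35700 kPa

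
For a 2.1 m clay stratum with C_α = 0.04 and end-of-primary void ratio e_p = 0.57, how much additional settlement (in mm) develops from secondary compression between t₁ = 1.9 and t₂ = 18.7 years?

S_s ≈ 53.1 mm

Secondary compression: S_s = C_α·H/(1+e_p)·log₁₀(t₂/t₁)
S_s = 0.04×2.1/(1+0.57)×log₁₀(18.7/1.9)
    = 0.0535 × 0.9931 = 0.05313 m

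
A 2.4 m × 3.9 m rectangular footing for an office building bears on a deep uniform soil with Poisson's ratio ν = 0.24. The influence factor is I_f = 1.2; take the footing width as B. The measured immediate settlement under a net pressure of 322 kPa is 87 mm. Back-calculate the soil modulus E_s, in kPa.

E_s ≈ 10000 kPa

S_e = q·B·(1−ν²)/E_s · I_f  ⇒  E_s = q·B·(1−ν²)·I_f / S_e.
E_s = 322 × 2.4 × 0.9424 × 1.2 / 0.087 = 10050 kPa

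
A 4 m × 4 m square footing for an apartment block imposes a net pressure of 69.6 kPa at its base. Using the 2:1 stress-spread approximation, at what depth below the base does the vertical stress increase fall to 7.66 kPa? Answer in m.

2:1 spreading — at depth z the loaded area has grown by z in each plan dimension:
qB²/(B+z)² = Δσ_z ⇒ z = B(√(q/Δσ_z) − 1) = 4×(√(69.6/7.66) − 1) = 8.057 m

z ≈ 8.06 m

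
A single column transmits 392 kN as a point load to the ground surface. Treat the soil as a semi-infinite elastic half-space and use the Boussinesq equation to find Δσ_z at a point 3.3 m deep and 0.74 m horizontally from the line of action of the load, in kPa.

Δσ_z ≈ 15.2 kPa

Boussinesq vertical stress below a point load on an elastic half-space:
Δσ_z = 3P/(2πz²) · [1 + (r/z)²]^(−5/2)
r/z = 0.74/3.3 = 0.22424; [1+(r/z)²]^(−5/2) = 0.88457.
Δσ_z = 3×392/(2π×3.3²) × 0.88457 = 17.187 × 0.88457 = 15.2 kPa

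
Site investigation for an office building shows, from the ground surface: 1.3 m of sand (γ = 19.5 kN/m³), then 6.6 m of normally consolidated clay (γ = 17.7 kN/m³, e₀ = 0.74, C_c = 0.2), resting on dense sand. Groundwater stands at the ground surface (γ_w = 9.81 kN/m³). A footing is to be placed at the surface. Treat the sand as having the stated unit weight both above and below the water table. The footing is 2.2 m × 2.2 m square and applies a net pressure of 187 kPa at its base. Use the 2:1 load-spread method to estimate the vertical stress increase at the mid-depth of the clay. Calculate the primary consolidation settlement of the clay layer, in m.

Mid-depth of clay below the ground surface: z = 1.3 + 6.6/2 = 4.6 m.
Total vertical stress at mid-clay: σ_v = 19.5×1.3 + 17.7×3.3 = 83.76 kPa.
Pore pressure: u = 9.81×(4.6 − 0) = 45.126 kPa.
Initial effective stress: σ'_0 = σ_v − u = 83.76 − 45.126 = 38.634 kPa.
Stress increase at mid-clay by the 2:1 spreading method:
Δσ = qBL/((B+z)(L+z)) = 187×2.2×2.2/((2.2+4.6)(2.2+4.6)) = 19.574 kPa
Final effective stress: σ'_f = σ'_0 + Δσ = 38.634 + 19.574 = 58.208 kPa.
Normally consolidated clay, so the full stress increment lies on the virgin compression line:
S_c = C_c·H/(1+e₀)·log₁₀(σ'_f/σ'_0) = 0.2×6.6/(1+0.74)×log₁₀(58.208/38.634)
    = 0.75862 × 0.17801 = 0.135 m

S_c ≈ 0.135 m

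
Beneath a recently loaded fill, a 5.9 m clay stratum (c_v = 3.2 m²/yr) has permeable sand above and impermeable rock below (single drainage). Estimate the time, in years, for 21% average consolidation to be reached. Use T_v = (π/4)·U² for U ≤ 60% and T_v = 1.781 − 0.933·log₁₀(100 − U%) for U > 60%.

t ≈ 0.377 years

Drainage path length: H_d = H = 5.9 m (single drainage).
U ≤ 60%: T_v = (π/4)·U² = (π/4)×0.21² = 0.034636.
t = T_v·H_d²/c_v = 0.034636×5.9²/3.2 = 0.3768 years.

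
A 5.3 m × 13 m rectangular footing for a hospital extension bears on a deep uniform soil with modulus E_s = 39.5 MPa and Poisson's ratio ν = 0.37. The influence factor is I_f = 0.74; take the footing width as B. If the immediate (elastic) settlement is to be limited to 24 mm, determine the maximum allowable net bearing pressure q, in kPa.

E_s = 39.5 MPa = 39500 kPa.
S_e = q·B·(1−ν²)/E_s · I_f  ⇒  q = S_e·E_s / (B·(1−ν²)·I_f).
q = 0.024 × 39500 / (5.3 × 0.8631 × 0.74) = 280.1 kPa

q ≈ 280 kPa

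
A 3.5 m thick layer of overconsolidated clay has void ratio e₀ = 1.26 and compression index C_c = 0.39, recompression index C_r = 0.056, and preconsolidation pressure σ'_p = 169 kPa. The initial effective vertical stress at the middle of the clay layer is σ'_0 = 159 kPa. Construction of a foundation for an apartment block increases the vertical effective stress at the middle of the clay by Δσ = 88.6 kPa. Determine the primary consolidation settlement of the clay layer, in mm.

S_c ≈ 102 mm

Final effective stress: σ'_f = 159 + 88.6 = 247.6 kPa.
σ'_f = 247.6 > σ'_p = 169 kPa, so the stress path crosses the preconsolidation pressure — recompression up to σ'_p, then virgin compression beyond:
S_c = H/(1+e₀)·[C_r·log₁₀(σ'_p/σ'_0) + C_c·log₁₀(σ'_f/σ'_p)]
    = 3.5/2.26 × [0.056×log₁₀(169/159) + 0.39×log₁₀(247.6/169)]
    = 1.5487 × [0.0014834 + 0.064687] = 0.1025 m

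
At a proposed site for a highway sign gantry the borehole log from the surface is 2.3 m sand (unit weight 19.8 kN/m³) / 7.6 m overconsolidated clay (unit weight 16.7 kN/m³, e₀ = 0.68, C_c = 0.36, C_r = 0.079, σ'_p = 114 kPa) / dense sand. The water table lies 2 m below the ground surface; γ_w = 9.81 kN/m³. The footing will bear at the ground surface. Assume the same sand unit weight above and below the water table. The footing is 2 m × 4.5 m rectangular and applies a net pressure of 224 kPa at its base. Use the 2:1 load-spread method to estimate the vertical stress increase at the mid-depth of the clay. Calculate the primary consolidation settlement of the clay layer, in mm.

Mid-depth of clay below the ground surface: z = 2.3 + 7.6/2 = 6.1 m.
Total vertical stress at mid-clay: σ_v = 19.8×2.3 + 16.7×3.8 = 109 kPa.
Pore pressure: u = 9.81×(6.1 − 2) = 40.221 kPa.
Initial effective stress: σ'_0 = σ_v − u = 109 − 40.221 = 68.779 kPa.
Stress increase at mid-clay by the 2:1 spreading method:
Δσ = qBL/((B+z)(L+z)) = 224×2×4.5/((2+6.1)(4.5+6.1)) = 23.48 kPa
Final effective stress: σ'_f = 68.779 + 23.48 = 92.259 kPa.
σ'_f = 92.259 ≤ σ'_p = 114 kPa, so the clay remains overconsolidated and only the recompression index applies:
S_c = C_r·H/(1+e₀)·log₁₀(σ'_f/σ'_0) = 0.079×7.6/1.68×log₁₀(92.259/68.779)
    = 0.35738 × 0.12755 = 0.04558 m

S_c ≈ 45.6 mm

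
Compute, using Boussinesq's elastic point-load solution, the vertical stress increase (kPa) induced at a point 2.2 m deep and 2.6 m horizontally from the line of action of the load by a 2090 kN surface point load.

Boussinesq vertical stress below a point load on an elastic half-space:
Δσ_z = 3P/(2πz²) · [1 + (r/z)²]^(−5/2)
r/z = 2.6/2.2 = 1.1818; [1+(r/z)²]^(−5/2) = 0.11245.
Δσ_z = 3×2090/(2π×2.2²) × 0.11245 = 206.18 × 0.11245 = 23.18 kPa

Δσ_z ≈ 23.2 kPa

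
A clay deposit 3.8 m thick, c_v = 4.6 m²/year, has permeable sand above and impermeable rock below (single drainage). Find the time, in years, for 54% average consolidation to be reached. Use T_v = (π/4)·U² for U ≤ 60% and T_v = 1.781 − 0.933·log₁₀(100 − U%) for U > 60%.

t ≈ 0.719 years

Drainage path length: H_d = H = 3.8 m (single drainage).
U ≤ 60%: T_v = (π/4)·U² = (π/4)×0.54² = 0.22902.
t = T_v·H_d²/c_v = 0.22902×3.8²/4.6 = 0.7189 years.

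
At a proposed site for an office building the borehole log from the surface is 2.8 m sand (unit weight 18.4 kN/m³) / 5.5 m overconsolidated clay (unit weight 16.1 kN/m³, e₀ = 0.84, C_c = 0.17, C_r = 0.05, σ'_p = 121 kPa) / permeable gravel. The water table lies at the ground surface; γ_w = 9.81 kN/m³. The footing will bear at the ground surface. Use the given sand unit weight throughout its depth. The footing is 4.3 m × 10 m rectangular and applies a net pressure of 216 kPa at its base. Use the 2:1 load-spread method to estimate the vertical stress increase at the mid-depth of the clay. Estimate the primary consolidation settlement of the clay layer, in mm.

Mid-depth of clay below the ground surface: z = 2.8 + 5.5/2 = 5.55 m.
Total vertical stress at mid-clay: σ_v = 18.4×2.8 + 16.1×2.75 = 95.795 kPa.
Pore pressure: u = 9.81×(5.55 − 0) = 54.446 kPa.
Initial effective stress: σ'_0 = σ_v − u = 95.795 − 54.446 = 41.349 kPa.
Stress increase at mid-clay by the 2:1 spreading method:
Δσ = qBL/((B+z)(L+z)) = 216×4.3×10/((4.3+5.55)(10+5.55)) = 60.639 kPa
Final effective stress: σ'_f = 41.349 + 60.639 = 101.99 kPa.
σ'_f = 101.99 ≤ σ'_p = 121 kPa, so the clay remains overconsolidated and only the recompression index applies:
S_c = C_r·H/(1+e₀)·log₁₀(σ'_f/σ'_0) = 0.05×5.5/1.84×log₁₀(101.99/41.349)
    = 0.14946 × 0.39209 = 0.0586 m

S_c ≈ 58.6 mm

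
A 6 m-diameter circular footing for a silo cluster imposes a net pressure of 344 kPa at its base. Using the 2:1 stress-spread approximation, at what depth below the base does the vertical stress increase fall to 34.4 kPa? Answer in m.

z ≈ 13 m

2:1 spreading — at depth z the loaded area has grown by z in each plan dimension:
qD²/(D+z)² = Δσ_z ⇒ z = D(√(q/Δσ_z) − 1) = 6×(√(344/34.4) − 1) = 12.97 m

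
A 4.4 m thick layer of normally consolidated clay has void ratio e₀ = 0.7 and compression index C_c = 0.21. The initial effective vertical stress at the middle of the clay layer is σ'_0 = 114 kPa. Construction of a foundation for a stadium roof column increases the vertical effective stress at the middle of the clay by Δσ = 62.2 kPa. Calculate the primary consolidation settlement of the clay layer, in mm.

Final effective stress: σ'_f = σ'_0 + Δσ = 114 + 62.2 = 176.2 kPa.
Normally consolidated clay, so the full stress increment lies on the virgin compression line:
S_c = C_c·H/(1+e₀)·log₁₀(σ'_f/σ'_0) = 0.21×4.4/(1+0.7)×log₁₀(176.2/114)
    = 0.54353 × 0.1891 = 0.1028 m

S_c ≈ 103 mm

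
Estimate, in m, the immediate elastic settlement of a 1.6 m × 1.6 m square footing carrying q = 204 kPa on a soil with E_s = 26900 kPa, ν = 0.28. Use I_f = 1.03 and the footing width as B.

Immediate (elastic) settlement: S_e = q·B·(1−ν²)/E_s · I_f.
S_e = 204 × 1.6 × (1 − 0.28²) / 26900 × 1.03
    = 204 × 1.6 × 0.9216 / 26900 × 1.03
    = 0.01152 m

S_e ≈ 0.0115 m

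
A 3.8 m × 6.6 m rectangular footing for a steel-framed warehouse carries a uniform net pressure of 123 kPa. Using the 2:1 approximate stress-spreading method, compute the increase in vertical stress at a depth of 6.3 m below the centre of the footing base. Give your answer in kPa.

By the 2:1 method the load spreads at 1 horizontal : 2 vertical, so at depth z the loaded area has grown by z in each plan dimension:
Δσ = qBL/((B+z)(L+z)) = 123×3.8×6.6/((3.8+6.3)(6.6+6.3)) = 23.677 kPa

Δσ_z ≈ 23.7 kPa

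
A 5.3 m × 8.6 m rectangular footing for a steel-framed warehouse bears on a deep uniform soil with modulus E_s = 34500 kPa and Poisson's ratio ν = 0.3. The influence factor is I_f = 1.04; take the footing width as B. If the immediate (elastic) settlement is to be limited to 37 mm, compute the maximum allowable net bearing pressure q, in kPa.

q ≈ 254 kPa

S_e = q·B·(1−ν²)/E_s · I_f  ⇒  q = S_e·E_s / (B·(1−ν²)·I_f).
q = 0.037 × 34500 / (5.3 × 0.91 × 1.04) = 254.5 kPa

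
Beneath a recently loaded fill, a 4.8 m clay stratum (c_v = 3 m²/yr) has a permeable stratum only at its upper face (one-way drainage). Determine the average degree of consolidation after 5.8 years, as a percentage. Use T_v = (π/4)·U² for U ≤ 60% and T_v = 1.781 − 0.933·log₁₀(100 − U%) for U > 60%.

Drainage path length: H_d = H = 4.8 m (single drainage).
T_v = c_v·t/H_d² = 3×5.8/4.8² = 0.75521.
T_v = 0.75521 corresponds to the U > 60% branch:
U = 1 − 10^((1.781 − T_v)/0.933)/100 = 0.8743

U ≈ 87.4 %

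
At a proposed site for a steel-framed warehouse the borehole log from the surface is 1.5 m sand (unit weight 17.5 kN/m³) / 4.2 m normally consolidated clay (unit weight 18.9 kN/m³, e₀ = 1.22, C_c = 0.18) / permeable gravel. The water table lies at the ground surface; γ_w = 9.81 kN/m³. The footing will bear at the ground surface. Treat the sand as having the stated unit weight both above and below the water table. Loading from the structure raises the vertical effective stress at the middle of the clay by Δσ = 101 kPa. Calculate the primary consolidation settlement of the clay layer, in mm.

Mid-depth of clay below the ground surface: z = 1.5 + 4.2/2 = 3.6 m.
Total vertical stress at mid-clay: σ_v = 17.5×1.5 + 18.9×2.1 = 65.94 kPa.
Pore pressure: u = 9.81×(3.6 − 0) = 35.316 kPa.
Initial effective stress: σ'_0 = σ_v − u = 65.94 − 35.316 = 30.624 kPa.
Final effective stress: σ'_f = σ'_0 + Δσ = 30.624 + 101 = 131.62 kPa.
Normally consolidated clay, so the full stress increment lies on the virgin compression line:
S_c = C_c·H/(1+e₀)·log₁₀(σ'_f/σ'_0) = 0.18×4.2/(1+1.22)×log₁₀(131.62/30.624)
    = 0.34054 × 0.63326 = 0.2157 m

S_c ≈ 216 mm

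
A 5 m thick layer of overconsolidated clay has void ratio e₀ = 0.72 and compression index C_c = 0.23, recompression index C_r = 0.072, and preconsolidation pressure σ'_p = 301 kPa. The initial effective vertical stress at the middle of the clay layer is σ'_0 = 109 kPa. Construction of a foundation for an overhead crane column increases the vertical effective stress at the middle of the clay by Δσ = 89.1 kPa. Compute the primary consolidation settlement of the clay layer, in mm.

Final effective stress: σ'_f = 109 + 89.1 = 198.1 kPa.
σ'_f = 198.1 ≤ σ'_p = 301 kPa, so the clay remains overconsolidated and only the recompression index applies:
S_c = C_r·H/(1+e₀)·log₁₀(σ'_f/σ'_0) = 0.072×5/1.72×log₁₀(198.1/109)
    = 0.2093 × 0.25946 = 0.05431 m

S_c ≈ 54.3 mm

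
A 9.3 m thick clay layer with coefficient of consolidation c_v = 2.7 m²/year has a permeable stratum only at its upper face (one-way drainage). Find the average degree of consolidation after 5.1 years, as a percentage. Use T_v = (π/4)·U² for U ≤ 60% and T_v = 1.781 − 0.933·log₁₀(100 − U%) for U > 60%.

Drainage path length: H_d = H = 9.3 m (single drainage).
T_v = c_v·t/H_d² = 2.7×5.1/9.3² = 0.15921.
T_v = 0.15921 corresponds to the U ≤ 60% branch:
U = √(4T_v/π) = 0.4502

U ≈ 45 %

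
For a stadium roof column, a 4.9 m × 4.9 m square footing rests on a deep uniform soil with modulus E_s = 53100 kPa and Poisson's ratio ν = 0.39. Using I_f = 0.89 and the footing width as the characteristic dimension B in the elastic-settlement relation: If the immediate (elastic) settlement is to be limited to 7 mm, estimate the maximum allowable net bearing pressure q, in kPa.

q ≈ 101 kPa

S_e = q·B·(1−ν²)/E_s · I_f  ⇒  q = S_e·E_s / (B·(1−ν²)·I_f).
q = 0.007 × 53100 / (4.9 × 0.8479 × 0.89) = 100.5 kPa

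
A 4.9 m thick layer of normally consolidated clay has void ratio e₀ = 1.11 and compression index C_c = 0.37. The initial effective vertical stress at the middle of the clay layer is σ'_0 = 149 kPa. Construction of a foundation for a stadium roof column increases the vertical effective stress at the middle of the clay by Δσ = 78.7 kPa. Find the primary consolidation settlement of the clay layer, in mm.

S_c ≈ 158 mm

Final effective stress: σ'_f = σ'_0 + Δσ = 149 + 78.7 = 227.7 kPa.
Normally consolidated clay, so the full stress increment lies on the virgin compression line:
S_c = C_c·H/(1+e₀)·log₁₀(σ'_f/σ'_0) = 0.37×4.9/(1+1.11)×log₁₀(227.7/149)
    = 0.85924 × 0.18418 = 0.1583 m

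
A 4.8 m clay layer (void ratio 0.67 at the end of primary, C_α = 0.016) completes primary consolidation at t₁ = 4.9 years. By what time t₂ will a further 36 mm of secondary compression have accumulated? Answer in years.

S_s = C_α·H/(1+e_p)·log₁₀(t₂/t₁) ⇒ log₁₀(t₂/t₁) = S_s·(1+e_p)/(C_α·H).
log₁₀(t₂/t₁) = 0.036 × (1+0.67) / (0.016×4.8) = 0.7828
t₂ = t₁ × 10^0.7828 = 4.9 × 6.065 = 29.72 years

t₂ ≈ 29.7 years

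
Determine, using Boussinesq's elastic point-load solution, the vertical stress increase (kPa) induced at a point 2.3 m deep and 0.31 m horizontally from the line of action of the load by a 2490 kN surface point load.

Δσ_z ≈ 215 kPa

Boussinesq vertical stress below a point load on an elastic half-space:
Δσ_z = 3P/(2πz²) · [1 + (r/z)²]^(−5/2)
r/z = 0.31/2.3 = 0.13478; [1+(r/z)²]^(−5/2) = 0.95599.
Δσ_z = 3×2490/(2π×2.3²) × 0.95599 = 224.74 × 0.95599 = 214.8 kPa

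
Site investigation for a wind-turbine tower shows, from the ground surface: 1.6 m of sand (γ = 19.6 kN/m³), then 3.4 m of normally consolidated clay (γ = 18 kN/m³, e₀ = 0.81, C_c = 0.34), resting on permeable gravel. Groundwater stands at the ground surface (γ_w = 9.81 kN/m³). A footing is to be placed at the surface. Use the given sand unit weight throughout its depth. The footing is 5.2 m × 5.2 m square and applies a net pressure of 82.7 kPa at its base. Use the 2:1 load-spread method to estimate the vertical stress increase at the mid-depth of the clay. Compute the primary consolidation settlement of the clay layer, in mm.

Mid-depth of clay below the ground surface: z = 1.6 + 3.4/2 = 3.3 m.
Total vertical stress at mid-clay: σ_v = 19.6×1.6 + 18×1.7 = 61.96 kPa.
Pore pressure: u = 9.81×(3.3 − 0) = 32.373 kPa.
Initial effective stress: σ'_0 = σ_v − u = 61.96 − 32.373 = 29.587 kPa.
Stress increase at mid-clay by the 2:1 spreading method:
Δσ = qBL/((B+z)(L+z)) = 82.7×5.2×5.2/((5.2+3.3)(5.2+3.3)) = 30.951 kPa
Final effective stress: σ'_f = σ'_0 + Δσ = 29.587 + 30.951 = 60.538 kPa.
Normally consolidated clay, so the full stress increment lies on the virgin compression line:
S_c = C_c·H/(1+e₀)·log₁₀(σ'_f/σ'_0) = 0.34×3.4/(1+0.81)×log₁₀(60.538/29.587)
    = 0.63867 × 0.31093 = 0.1986 m

S_c ≈ 199 mm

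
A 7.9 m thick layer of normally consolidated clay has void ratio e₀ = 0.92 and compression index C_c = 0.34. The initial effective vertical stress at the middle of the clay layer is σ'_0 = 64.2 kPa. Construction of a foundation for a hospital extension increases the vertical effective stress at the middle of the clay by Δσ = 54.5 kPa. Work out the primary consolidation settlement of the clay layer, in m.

Final effective stress: σ'_f = σ'_0 + Δσ = 64.2 + 54.5 = 118.7 kPa.
Normally consolidated clay, so the full stress increment lies on the virgin compression line:
S_c = C_c·H/(1+e₀)·log₁₀(σ'_f/σ'_0) = 0.34×7.9/(1+0.92)×log₁₀(118.7/64.2)
    = 1.399 × 0.26692 = 0.3734 m

S_c ≈ 0.373 m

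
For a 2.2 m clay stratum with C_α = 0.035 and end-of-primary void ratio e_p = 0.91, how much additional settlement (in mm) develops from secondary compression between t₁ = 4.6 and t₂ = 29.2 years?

S_s ≈ 32.4 mm

Secondary compression: S_s = C_α·H/(1+e_p)·log₁₀(t₂/t₁)
S_s = 0.035×2.2/(1+0.91)×log₁₀(29.2/4.6)
    = 0.04031 × 0.8026 = 0.03236 m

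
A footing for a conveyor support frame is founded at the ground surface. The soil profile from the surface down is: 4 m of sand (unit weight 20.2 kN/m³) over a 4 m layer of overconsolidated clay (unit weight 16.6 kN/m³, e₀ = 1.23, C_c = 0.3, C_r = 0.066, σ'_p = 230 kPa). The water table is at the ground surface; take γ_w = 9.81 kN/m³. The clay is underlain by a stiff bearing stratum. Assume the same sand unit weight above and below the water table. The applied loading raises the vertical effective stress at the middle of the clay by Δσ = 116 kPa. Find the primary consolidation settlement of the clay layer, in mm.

Mid-depth of clay below the ground surface: z = 4 + 4/2 = 6 m.
Total vertical stress at mid-clay: σ_v = 20.2×4 + 16.6×2 = 114 kPa.
Pore pressure: u = 9.81×(6 − 0) = 58.86 kPa.
Initial effective stress: σ'_0 = σ_v − u = 114 − 58.86 = 55.14 kPa.
Final effective stress: σ'_f = 55.14 + 116 = 171.14 kPa.
σ'_f = 171.14 ≤ σ'_p = 230 kPa, so the clay remains overconsolidated and only the recompression index applies:
S_c = C_r·H/(1+e₀)·log₁₀(σ'_f/σ'_0) = 0.066×4/2.23×log₁₀(171.14/55.14)
    = 0.11838 × 0.49188 = 0.05823 m

S_c ≈ 58.2 mm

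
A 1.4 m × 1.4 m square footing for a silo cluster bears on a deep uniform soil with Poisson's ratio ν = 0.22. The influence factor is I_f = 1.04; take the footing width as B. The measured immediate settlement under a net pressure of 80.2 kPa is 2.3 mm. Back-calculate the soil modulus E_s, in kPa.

E_s ≈ 48300 kPa

S_e = q·B·(1−ν²)/E_s · I_f  ⇒  E_s = q·B·(1−ν²)·I_f / S_e.
E_s = 80.2 × 1.4 × 0.9516 × 1.04 / 0.0023 = 48310 kPa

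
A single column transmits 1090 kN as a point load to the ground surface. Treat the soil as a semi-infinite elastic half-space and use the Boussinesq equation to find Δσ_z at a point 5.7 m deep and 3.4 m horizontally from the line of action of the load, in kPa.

Boussinesq vertical stress below a point load on an elastic half-space:
Δσ_z = 3P/(2πz²) · [1 + (r/z)²]^(−5/2)
r/z = 3.4/5.7 = 0.59649; [1+(r/z)²]^(−5/2) = 0.46721.
Δσ_z = 3×1090/(2π×5.7²) × 0.46721 = 16.018 × 0.46721 = 7.484 kPa

Δσ_z ≈ 7.48 kPa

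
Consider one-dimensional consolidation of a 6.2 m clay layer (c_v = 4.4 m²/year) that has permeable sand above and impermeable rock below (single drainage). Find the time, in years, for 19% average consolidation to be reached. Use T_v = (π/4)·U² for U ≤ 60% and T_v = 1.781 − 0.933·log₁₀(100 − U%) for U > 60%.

Drainage path length: H_d = H = 6.2 m (single drainage).
U ≤ 60%: T_v = (π/4)·U² = (π/4)×0.19² = 0.028353.
t = T_v·H_d²/c_v = 0.028353×6.2²/4.4 = 0.2477 years.

t ≈ 0.248 years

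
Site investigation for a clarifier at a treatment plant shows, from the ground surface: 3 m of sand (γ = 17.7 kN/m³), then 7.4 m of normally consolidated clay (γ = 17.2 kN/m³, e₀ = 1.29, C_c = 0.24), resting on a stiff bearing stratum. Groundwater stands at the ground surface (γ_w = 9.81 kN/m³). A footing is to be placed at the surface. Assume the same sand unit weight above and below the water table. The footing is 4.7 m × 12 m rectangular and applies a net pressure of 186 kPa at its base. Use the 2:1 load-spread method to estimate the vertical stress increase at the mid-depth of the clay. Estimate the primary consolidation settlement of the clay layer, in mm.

S_c ≈ 227 mm

Mid-depth of clay below the ground surface: z = 3 + 7.4/2 = 6.7 m.
Total vertical stress at mid-clay: σ_v = 17.7×3 + 17.2×3.7 = 116.74 kPa.
Pore pressure: u = 9.81×(6.7 − 0) = 65.727 kPa.
Initial effective stress: σ'_0 = σ_v − u = 116.74 − 65.727 = 51.013 kPa.
Stress increase at mid-clay by the 2:1 spreading method:
Δσ = qBL/((B+z)(L+z)) = 186×4.7×12/((4.7+6.7)(12+6.7)) = 49.209 kPa
Final effective stress: σ'_f = σ'_0 + Δσ = 51.013 + 49.209 = 100.22 kPa.
Normally consolidated clay, so the full stress increment lies on the virgin compression line:
S_c = C_c·H/(1+e₀)·log₁₀(σ'_f/σ'_0) = 0.24×7.4/(1+1.29)×log₁₀(100.22/51.013)
    = 0.77555 × 0.29327 = 0.2274 m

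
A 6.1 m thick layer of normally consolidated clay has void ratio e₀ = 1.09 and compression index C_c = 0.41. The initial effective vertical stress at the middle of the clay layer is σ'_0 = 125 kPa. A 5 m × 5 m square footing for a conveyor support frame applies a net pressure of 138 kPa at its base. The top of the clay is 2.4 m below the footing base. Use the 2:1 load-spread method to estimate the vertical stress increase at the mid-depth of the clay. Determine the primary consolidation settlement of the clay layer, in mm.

S_c ≈ 117 mm

Mid-depth of clay below the footing base: z = 2.4 + 6.1/2 = 5.45 m.
Stress increase at mid-clay by the 2:1 spreading method:
Δσ = qBL/((B+z)(L+z)) = 138×5×5/((5+5.45)(5+5.45)) = 31.593 kPa
Final effective stress: σ'_f = σ'_0 + Δσ = 125 + 31.593 = 156.59 kPa.
Normally consolidated clay, so the full stress increment lies on the virgin compression line:
S_c = C_c·H/(1+e₀)·log₁₀(σ'_f/σ'_0) = 0.41×6.1/(1+1.09)×log₁₀(156.59/125)
    = 1.1967 × 0.097854 = 0.1171 m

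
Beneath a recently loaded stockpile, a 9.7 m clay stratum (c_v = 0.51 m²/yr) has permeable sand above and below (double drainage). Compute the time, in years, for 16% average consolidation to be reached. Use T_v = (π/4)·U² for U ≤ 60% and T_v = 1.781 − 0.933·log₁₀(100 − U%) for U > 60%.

t ≈ 0.927 years

Drainage path length: H_d = H/2 = 4.85 m (double drainage).
U ≤ 60%: T_v = (π/4)·U² = (π/4)×0.16² = 0.020106.
t = T_v·H_d²/c_v = 0.020106×4.85²/0.51 = 0.9273 years.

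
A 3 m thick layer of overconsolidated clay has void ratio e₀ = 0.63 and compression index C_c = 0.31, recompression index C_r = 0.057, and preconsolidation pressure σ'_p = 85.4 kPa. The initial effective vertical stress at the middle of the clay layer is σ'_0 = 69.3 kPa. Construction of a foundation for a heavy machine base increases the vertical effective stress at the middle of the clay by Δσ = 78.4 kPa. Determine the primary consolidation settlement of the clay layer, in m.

S_c ≈ 0.145 m

Final effective stress: σ'_f = 69.3 + 78.4 = 147.7 kPa.
σ'_f = 147.7 > σ'_p = 85.4 kPa, so the stress path crosses the preconsolidation pressure — recompression up to σ'_p, then virgin compression beyond:
S_c = H/(1+e₀)·[C_r·log₁₀(σ'_p/σ'_0) + C_c·log₁₀(σ'_f/σ'_p)]
    = 3/1.63 × [0.057×log₁₀(85.4/69.3) + 0.31×log₁₀(147.7/85.4)]
    = 1.8405 × [0.0051713 + 0.073756] = 0.1453 m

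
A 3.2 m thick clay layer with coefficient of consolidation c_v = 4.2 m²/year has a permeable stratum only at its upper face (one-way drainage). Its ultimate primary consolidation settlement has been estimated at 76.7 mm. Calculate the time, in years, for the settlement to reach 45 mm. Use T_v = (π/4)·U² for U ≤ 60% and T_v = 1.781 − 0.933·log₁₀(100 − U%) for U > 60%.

t ≈ 0.659 years

Drainage path length: H_d = H = 3.2 m (single drainage).
U = S(t)/S_ult = 45/76.7 = 0.5867.
U ≤ 60%: T_v = (π/4)·U² = (π/4)×0.5867² = 0.27035.
t = T_v·H_d²/c_v = 0.27035×3.2²/4.2 = 0.6591 years.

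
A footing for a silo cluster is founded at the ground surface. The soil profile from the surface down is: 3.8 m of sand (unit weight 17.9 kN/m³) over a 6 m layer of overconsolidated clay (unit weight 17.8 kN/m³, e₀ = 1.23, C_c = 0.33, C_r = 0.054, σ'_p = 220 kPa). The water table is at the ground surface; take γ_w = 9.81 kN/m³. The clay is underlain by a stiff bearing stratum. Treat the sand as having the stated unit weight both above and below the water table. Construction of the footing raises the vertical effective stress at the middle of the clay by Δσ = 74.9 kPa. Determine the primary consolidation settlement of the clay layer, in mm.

S_c ≈ 54.4 mm

Mid-depth of clay below the ground surface: z = 3.8 + 6/2 = 6.8 m.
Total vertical stress at mid-clay: σ_v = 17.9×3.8 + 17.8×3 = 121.42 kPa.
Pore pressure: u = 9.81×(6.8 − 0) = 66.708 kPa.
Initial effective stress: σ'_0 = σ_v − u = 121.42 − 66.708 = 54.712 kPa.
Final effective stress: σ'_f = 54.712 + 74.9 = 129.61 kPa.
σ'_f = 129.61 ≤ σ'_p = 220 kPa, so the clay remains overconsolidated and only the recompression index applies:
S_c = C_r·H/(1+e₀)·log₁₀(σ'_f/σ'_0) = 0.054×6/2.23×log₁₀(129.61/54.712)
    = 0.14529 × 0.37456 = 0.05442 m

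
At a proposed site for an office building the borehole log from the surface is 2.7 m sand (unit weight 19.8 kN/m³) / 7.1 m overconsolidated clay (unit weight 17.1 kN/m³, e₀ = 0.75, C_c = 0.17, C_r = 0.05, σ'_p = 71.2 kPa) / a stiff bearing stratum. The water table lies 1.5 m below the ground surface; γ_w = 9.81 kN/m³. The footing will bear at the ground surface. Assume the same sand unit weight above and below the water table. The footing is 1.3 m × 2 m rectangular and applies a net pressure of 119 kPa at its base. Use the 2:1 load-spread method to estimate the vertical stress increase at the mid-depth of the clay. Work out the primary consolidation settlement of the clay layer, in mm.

Mid-depth of clay below the ground surface: z = 2.7 + 7.1/2 = 6.25 m.
Total vertical stress at mid-clay: σ_v = 19.8×2.7 + 17.1×3.55 = 114.17 kPa.
Pore pressure: u = 9.81×(6.25 − 1.5) = 46.598 kPa.
Initial effective stress: σ'_0 = σ_v − u = 114.17 − 46.598 = 67.572 kPa.
Stress increase at mid-clay by the 2:1 spreading method:
Δσ = qBL/((B+z)(L+z)) = 119×1.3×2/((1.3+6.25)(2+6.25)) = 4.9673 kPa
Final effective stress: σ'_f = 67.572 + 4.9673 = 72.539 kPa.
σ'_f = 72.539 > σ'_p = 71.2 kPa, so the stress path crosses the preconsolidation pressure — recompression up to σ'_p, then virgin compression beyond:
S_c = H/(1+e₀)·[C_r·log₁₀(σ'_p/σ'_0) + C_c·log₁₀(σ'_f/σ'_p)]
    = 7.1/1.75 × [0.05×log₁₀(71.2/67.572) + 0.17×log₁₀(72.539/71.2)]
    = 4.0571 × [0.0011357 + 0.0013756] = 0.01019 m

S_c ≈ 10.2 mm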